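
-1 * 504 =-504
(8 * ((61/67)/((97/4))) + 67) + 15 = 534870/6499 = 82.30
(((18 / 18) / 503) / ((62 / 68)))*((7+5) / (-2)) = -204 / 15593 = -0.01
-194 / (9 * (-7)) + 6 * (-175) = -65956 / 63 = -1046.92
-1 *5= -5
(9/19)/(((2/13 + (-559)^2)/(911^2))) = 32366919/25727615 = 1.26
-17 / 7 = -2.43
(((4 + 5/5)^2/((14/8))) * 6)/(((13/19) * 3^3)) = 3800/819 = 4.64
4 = 4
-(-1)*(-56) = -56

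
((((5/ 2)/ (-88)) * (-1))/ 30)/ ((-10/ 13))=-13/ 10560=-0.00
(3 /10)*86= 129 /5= 25.80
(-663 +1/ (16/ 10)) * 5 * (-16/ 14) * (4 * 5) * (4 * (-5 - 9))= -4239200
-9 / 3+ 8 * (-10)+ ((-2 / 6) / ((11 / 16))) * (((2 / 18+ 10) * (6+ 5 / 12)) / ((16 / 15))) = -12149 / 108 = -112.49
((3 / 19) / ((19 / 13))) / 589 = 39 / 212629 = 0.00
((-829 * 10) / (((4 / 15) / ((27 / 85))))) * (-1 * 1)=335745 / 34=9874.85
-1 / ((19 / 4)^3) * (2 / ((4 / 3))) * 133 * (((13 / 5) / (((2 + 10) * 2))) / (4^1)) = -91 / 1805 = -0.05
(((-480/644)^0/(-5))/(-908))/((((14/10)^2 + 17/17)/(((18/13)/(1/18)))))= 405/218374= 0.00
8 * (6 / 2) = 24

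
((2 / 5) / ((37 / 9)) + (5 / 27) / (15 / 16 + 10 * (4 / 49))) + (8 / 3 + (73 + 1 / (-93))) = 646049578 / 8516475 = 75.86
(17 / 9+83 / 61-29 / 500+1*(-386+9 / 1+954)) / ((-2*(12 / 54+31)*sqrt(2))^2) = 1433363211 / 19266484000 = 0.07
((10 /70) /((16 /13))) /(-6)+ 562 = 377651 /672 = 561.98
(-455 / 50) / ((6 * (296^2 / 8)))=-91 / 657120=-0.00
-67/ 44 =-1.52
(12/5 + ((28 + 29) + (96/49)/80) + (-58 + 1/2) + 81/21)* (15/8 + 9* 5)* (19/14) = 4037025/10976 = 367.80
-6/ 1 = -6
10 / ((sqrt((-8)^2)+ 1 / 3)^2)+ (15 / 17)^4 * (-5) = -30137247 / 10440125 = -2.89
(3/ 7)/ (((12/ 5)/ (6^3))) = 38.57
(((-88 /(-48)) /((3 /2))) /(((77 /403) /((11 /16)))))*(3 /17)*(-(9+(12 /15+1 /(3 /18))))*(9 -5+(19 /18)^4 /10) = -1516172527727 /29981145600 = -50.57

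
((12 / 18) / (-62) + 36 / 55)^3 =35708794757 / 133824895875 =0.27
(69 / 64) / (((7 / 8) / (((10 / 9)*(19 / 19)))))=115 / 84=1.37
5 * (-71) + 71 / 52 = -18389 / 52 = -353.63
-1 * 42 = -42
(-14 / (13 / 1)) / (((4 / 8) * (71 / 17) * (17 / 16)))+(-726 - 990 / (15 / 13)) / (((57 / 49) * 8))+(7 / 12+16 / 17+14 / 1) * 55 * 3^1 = 2851124753 / 1192516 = 2390.85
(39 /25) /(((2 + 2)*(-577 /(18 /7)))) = -351 /201950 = -0.00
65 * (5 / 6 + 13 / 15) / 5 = 221 / 10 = 22.10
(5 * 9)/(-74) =-45/74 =-0.61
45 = 45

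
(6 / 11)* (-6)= -36 / 11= -3.27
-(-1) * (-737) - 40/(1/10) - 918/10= -1228.80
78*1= 78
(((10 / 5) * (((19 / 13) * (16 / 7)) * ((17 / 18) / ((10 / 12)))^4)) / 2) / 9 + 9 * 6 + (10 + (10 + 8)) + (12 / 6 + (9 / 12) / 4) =56255391769 / 663390000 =84.80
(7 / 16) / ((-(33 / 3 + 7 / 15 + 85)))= -105 / 23152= -0.00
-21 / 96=-7 / 32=-0.22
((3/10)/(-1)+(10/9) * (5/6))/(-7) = -169/1890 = -0.09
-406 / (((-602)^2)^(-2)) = -53322683641696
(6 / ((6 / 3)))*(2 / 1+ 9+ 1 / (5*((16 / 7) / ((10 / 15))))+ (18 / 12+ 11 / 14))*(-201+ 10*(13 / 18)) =-2443562 / 315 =-7757.34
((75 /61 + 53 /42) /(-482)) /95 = -6383 /117313980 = -0.00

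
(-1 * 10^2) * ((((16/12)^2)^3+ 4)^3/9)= -34476702572800/3486784401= -9887.82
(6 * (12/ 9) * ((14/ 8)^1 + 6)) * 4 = 248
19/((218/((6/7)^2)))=342/5341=0.06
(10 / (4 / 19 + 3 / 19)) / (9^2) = 190 / 567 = 0.34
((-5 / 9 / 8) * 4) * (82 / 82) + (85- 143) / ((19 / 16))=-16799 / 342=-49.12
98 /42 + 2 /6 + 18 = 20.67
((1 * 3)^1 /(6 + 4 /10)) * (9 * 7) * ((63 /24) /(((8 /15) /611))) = 181879425 /2048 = 88808.31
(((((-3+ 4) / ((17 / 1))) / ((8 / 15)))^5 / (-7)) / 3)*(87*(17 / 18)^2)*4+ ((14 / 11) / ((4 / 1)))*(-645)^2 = 1640900366212575 / 12396167168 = 132371.59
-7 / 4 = -1.75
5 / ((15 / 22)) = 22 / 3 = 7.33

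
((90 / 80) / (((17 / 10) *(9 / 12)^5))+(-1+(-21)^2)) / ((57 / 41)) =8332840 / 26163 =318.50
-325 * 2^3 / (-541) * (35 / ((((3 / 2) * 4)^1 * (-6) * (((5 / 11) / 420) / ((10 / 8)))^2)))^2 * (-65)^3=-2402162802541455078125 / 1082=-2220113495879348501.04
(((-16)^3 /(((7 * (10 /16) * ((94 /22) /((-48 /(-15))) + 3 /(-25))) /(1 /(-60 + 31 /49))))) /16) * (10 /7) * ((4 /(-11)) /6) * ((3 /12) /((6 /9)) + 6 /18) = -0.05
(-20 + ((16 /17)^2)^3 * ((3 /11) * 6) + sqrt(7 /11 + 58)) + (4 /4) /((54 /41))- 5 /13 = -3445979267867 /186390307818 + sqrt(7095) /11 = -10.83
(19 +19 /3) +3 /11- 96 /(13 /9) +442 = 172091 /429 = 401.14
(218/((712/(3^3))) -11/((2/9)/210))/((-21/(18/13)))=11093031/16198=684.84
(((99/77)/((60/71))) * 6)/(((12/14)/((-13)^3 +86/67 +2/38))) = -29767602/1273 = -23383.82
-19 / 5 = -3.80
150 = 150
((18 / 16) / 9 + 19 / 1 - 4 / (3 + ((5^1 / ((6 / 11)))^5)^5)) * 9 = 44463247311251725331425852249461580263738872343 / 258319519600590996841980307551979856984708024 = 172.12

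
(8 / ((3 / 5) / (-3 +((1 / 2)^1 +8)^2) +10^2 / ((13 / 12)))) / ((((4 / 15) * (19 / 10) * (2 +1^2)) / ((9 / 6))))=450125 / 5263494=0.09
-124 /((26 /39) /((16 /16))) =-186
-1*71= -71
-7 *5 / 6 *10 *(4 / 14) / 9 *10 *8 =-4000 / 27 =-148.15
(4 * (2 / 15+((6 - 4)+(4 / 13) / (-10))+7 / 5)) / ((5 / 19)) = 51908 / 975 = 53.24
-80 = -80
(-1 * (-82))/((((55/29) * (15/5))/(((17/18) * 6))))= 40426/495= 81.67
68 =68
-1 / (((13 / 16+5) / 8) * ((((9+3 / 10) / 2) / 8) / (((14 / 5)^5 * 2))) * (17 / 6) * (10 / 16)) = -70493667328 / 153159375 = -460.26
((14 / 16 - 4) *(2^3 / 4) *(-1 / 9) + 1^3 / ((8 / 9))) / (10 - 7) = 131 / 216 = 0.61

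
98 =98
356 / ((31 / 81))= 930.19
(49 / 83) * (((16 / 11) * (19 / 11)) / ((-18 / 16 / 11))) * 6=-238336 / 2739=-87.02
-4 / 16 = -1 / 4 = -0.25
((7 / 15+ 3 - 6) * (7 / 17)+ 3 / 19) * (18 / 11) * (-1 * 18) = 463212 / 17765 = 26.07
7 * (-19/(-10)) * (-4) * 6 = -1596/5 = -319.20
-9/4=-2.25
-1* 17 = -17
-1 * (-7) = 7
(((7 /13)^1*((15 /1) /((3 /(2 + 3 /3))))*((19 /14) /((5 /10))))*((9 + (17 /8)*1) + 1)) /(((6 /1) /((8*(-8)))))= -36860 /13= -2835.38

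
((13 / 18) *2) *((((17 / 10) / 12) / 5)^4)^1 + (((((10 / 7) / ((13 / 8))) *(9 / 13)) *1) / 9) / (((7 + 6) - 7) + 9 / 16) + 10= 96689125791286213 / 9658958400000000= 10.01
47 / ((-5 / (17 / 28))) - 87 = -12979 / 140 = -92.71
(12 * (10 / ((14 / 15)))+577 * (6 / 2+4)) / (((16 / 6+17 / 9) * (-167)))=-5.48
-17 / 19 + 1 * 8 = 135 / 19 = 7.11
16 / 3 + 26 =94 / 3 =31.33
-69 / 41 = -1.68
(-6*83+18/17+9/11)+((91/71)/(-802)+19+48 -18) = -4761051521/10648154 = -447.12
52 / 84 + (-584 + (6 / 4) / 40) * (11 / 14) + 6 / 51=-26166157 / 57120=-458.09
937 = 937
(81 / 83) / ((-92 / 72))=-1458 / 1909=-0.76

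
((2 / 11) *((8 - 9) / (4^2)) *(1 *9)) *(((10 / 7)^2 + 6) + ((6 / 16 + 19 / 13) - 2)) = -361287 / 448448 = -0.81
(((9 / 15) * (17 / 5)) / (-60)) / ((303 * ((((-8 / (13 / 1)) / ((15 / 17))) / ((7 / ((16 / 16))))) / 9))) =819 / 80800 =0.01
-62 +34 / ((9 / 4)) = -422 / 9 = -46.89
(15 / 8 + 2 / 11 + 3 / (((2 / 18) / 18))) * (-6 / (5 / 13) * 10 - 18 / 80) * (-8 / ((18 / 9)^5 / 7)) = 1878718107 / 14080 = 133431.68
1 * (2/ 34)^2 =1/ 289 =0.00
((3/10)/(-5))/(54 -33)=-1/350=-0.00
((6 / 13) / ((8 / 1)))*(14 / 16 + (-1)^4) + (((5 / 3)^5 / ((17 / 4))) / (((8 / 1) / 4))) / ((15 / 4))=2637685 / 5155488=0.51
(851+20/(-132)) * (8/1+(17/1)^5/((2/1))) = 6644532349/11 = 604048395.36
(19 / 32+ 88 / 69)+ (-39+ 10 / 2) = -70945 / 2208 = -32.13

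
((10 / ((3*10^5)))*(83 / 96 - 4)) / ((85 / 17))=-301 / 14400000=-0.00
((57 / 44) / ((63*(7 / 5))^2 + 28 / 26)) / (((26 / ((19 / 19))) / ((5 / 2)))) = 7125 / 445034128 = 0.00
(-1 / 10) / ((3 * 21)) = -1 / 630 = -0.00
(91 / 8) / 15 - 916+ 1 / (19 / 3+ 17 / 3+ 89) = -11092609 / 12120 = -915.23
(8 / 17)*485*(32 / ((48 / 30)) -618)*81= -187939440 / 17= -11055261.18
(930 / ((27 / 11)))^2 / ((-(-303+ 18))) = 2325620 / 4617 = 503.71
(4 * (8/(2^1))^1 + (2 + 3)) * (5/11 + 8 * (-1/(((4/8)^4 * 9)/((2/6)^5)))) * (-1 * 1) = -66689/8019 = -8.32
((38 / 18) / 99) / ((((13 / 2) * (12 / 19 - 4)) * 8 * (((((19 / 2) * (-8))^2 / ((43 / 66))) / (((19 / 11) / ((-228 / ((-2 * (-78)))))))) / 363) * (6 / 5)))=215 / 43794432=0.00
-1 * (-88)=88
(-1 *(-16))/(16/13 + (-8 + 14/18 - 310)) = -1872/36971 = -0.05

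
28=28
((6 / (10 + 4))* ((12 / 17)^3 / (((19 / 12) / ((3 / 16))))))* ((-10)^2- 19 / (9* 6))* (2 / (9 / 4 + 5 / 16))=37193472 / 26790589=1.39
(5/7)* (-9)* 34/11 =-1530/77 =-19.87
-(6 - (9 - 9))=-6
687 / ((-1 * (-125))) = 687 / 125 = 5.50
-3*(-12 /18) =2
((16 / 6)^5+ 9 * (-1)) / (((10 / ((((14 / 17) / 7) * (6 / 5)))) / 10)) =122324 / 6885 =17.77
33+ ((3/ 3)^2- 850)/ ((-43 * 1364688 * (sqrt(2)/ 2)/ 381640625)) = 33+ 108004296875 * sqrt(2)/ 19560528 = 7841.64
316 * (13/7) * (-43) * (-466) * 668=54987157472/7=7855308210.29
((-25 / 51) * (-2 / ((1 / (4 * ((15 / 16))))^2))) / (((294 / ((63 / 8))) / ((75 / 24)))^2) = 10546875 / 109182976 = 0.10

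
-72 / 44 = -18 / 11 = -1.64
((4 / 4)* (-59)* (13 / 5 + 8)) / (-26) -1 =2997 / 130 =23.05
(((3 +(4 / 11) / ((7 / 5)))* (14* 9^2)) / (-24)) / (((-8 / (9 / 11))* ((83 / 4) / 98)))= 2988657 / 40172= 74.40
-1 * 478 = -478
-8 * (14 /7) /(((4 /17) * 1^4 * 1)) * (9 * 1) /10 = -306 /5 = -61.20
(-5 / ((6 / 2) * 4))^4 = 625 / 20736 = 0.03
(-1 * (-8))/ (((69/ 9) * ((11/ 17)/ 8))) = 12.90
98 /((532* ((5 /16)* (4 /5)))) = 0.74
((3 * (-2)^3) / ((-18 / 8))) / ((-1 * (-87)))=32 / 261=0.12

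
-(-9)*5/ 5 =9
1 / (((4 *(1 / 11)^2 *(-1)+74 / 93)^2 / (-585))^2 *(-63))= -609736927794406580025 / 37971004020069232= -16057.96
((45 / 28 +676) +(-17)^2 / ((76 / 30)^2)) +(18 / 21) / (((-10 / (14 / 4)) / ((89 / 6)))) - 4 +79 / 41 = 1483890817 / 2072140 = 716.12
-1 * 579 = -579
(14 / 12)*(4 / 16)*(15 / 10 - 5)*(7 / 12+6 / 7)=-1.47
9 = 9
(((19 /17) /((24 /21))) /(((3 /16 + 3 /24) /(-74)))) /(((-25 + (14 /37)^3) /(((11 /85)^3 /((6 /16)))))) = 965147935136 /17989013983125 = 0.05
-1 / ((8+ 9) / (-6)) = 6 / 17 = 0.35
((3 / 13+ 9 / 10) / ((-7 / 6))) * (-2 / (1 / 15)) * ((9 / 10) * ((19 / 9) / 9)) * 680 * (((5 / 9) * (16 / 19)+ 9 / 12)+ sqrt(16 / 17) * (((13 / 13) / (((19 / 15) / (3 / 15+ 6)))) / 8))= 7812 * sqrt(17) / 13+ 198254 / 39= 7561.11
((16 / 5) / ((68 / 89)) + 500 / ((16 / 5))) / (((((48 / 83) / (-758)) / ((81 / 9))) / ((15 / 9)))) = -3154315.98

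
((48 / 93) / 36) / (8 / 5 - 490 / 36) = -40 / 33511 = -0.00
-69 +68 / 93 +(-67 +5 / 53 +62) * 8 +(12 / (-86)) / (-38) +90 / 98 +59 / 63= -62544703316 / 591967971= -105.66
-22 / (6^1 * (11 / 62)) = -62 / 3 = -20.67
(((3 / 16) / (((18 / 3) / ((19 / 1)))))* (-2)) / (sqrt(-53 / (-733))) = -19* sqrt(38849) / 848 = -4.42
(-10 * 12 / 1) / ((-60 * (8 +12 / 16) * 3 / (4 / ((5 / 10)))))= 0.61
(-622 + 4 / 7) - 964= -11098 / 7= -1585.43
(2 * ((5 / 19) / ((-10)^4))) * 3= 3 / 19000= 0.00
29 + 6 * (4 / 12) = 31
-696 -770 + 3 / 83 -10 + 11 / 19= -2326682 / 1577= -1475.38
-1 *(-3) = 3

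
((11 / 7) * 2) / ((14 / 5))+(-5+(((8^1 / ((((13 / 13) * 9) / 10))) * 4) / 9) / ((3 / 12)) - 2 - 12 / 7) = 32588 / 3969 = 8.21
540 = 540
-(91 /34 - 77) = 2527 /34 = 74.32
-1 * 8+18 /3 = -2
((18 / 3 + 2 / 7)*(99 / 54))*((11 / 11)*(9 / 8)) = 363 / 28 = 12.96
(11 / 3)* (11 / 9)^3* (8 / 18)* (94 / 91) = 5505016 / 1791153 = 3.07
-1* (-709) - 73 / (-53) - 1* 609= 101.38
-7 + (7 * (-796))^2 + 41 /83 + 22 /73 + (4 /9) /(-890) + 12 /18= 753399991464722 /24266295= 31047178.46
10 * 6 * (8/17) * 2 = 960/17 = 56.47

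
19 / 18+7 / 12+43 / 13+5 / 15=5.28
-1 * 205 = -205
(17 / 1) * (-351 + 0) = -5967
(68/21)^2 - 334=-142670/441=-323.51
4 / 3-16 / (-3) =20 / 3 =6.67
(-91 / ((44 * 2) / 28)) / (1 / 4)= -1274 / 11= -115.82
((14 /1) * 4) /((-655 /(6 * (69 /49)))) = -3312 /4585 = -0.72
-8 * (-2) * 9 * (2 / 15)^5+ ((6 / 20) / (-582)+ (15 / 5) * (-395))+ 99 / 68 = -329341797049 / 278268750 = -1183.54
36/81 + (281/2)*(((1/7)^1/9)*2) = 103/21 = 4.90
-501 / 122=-4.11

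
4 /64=1 /16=0.06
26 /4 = 13 /2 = 6.50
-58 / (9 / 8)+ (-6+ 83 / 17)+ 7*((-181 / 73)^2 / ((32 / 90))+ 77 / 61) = 61429669247 / 795768912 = 77.20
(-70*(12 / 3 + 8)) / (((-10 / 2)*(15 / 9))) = 504 / 5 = 100.80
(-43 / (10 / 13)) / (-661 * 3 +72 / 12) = 559 / 19770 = 0.03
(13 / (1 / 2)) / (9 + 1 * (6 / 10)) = 65 / 24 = 2.71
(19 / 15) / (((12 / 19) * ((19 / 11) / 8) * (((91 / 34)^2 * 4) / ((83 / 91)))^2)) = 240507238642 / 25554116341845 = 0.01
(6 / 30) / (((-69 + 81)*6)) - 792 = -285119 / 360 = -792.00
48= 48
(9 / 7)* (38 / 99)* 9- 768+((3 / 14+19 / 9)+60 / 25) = -5258713 / 6930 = -758.83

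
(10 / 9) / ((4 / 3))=5 / 6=0.83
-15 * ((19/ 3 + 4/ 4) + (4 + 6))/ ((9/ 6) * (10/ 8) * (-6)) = 208/ 9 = 23.11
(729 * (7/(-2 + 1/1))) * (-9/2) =45927/2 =22963.50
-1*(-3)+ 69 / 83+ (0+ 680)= 56758 / 83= 683.83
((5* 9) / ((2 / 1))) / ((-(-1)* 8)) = 45 / 16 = 2.81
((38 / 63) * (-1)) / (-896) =19 / 28224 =0.00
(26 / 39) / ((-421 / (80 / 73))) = -160 / 92199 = -0.00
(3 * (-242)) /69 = -242 /23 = -10.52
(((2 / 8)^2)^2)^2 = 0.00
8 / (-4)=-2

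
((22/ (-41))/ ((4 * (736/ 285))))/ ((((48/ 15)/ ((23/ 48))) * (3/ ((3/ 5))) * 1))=-1045/ 671744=-0.00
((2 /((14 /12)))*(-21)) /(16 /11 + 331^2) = -132 /401729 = -0.00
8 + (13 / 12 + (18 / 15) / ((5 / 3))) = 2941 / 300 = 9.80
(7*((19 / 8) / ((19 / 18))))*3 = 189 / 4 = 47.25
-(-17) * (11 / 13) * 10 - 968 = -10714 / 13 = -824.15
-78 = -78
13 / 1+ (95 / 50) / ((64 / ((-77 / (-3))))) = 26423 / 1920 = 13.76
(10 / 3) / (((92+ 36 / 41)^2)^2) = 14128805 / 315412585119744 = 0.00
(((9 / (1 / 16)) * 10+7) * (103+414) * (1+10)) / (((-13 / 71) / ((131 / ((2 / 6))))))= -229616270367 / 13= -17662790028.23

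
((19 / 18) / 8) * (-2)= -19 / 72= -0.26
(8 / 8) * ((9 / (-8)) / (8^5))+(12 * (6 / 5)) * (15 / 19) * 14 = 792723285 / 4980736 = 159.16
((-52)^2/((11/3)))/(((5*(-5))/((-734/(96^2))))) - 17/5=-27737/26400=-1.05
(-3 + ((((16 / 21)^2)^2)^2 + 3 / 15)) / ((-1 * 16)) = 254022597287 / 1512914374440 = 0.17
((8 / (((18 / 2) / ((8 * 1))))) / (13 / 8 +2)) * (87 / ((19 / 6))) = 1024 / 19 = 53.89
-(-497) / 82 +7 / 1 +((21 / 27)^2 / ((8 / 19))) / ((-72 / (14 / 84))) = 149867557 / 11477376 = 13.06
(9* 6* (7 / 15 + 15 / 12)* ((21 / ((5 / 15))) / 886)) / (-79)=-58401 / 699940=-0.08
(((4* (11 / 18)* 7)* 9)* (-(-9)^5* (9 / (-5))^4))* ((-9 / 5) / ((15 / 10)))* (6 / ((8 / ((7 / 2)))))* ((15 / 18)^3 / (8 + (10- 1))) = -69606547857 / 6800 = -10236257.04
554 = 554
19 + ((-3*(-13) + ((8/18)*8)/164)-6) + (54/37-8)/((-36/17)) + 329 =10488515/27306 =384.11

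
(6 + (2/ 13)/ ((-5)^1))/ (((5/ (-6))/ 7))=-16296/ 325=-50.14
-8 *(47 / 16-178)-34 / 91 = 254823 / 182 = 1400.13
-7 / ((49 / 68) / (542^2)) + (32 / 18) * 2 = -179783344 / 63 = -2853703.87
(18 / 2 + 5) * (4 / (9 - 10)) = -56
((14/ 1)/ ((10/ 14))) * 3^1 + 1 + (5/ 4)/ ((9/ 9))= 1221/ 20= 61.05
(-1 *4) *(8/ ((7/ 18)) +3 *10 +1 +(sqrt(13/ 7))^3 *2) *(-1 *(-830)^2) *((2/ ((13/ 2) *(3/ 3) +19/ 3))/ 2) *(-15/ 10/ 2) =-9120290.22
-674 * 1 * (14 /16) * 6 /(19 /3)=-21231 /38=-558.71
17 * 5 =85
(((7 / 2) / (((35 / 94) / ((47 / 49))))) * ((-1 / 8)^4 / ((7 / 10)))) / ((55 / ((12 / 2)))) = 6627 / 19317760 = 0.00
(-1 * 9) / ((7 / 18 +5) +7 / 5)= -1.33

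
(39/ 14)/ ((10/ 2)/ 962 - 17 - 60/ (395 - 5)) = -481/ 2961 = -0.16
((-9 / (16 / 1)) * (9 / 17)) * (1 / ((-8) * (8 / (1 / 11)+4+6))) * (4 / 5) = 81 / 266560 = 0.00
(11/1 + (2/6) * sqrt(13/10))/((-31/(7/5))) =-77/155-7 * sqrt(130)/4650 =-0.51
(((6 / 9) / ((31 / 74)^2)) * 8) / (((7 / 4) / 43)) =15069952 / 20181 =746.74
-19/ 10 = -1.90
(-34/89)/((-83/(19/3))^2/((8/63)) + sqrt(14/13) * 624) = -6088002192/16613198456711 + 4537255936 * sqrt(182)/348877167590931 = -0.00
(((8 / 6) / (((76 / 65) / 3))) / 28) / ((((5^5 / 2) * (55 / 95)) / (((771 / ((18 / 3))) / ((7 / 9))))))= 30069 / 1347500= 0.02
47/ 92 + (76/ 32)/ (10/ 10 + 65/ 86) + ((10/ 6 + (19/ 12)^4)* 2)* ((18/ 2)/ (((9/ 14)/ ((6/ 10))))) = 4064340071/ 30006720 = 135.45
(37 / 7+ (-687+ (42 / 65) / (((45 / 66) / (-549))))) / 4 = -683636 / 2275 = -300.50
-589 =-589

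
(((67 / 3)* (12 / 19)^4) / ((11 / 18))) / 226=0.03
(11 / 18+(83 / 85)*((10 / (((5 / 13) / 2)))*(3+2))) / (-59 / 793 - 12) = -2470195 / 117198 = -21.08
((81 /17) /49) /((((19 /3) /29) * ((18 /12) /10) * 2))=23490 /15827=1.48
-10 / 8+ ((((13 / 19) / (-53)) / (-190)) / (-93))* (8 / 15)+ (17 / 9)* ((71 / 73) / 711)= -34561391802349 / 27706376762100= -1.25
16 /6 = 8 /3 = 2.67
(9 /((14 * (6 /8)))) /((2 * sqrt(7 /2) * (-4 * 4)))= -3 * sqrt(14) /784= -0.01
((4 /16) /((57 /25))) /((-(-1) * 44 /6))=25 /1672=0.01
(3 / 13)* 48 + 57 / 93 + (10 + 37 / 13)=9888 / 403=24.54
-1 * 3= -3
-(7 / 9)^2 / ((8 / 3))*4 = -49 / 54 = -0.91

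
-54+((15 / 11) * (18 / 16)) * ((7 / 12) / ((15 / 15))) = -53.11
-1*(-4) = 4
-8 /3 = -2.67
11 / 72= 0.15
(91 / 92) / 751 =91 / 69092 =0.00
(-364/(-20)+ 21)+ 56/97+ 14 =26082/485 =53.78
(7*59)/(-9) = -413/9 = -45.89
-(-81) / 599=81 / 599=0.14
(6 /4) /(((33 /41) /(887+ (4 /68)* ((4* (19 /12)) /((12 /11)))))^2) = 495737928719929 /271918944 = 1823109.20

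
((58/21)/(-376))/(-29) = 1/3948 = 0.00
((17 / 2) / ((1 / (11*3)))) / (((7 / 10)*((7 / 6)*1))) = 16830 / 49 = 343.47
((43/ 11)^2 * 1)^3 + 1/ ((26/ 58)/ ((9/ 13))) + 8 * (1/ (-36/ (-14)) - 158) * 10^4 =-33965590490725682/ 2694544281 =-12605319.10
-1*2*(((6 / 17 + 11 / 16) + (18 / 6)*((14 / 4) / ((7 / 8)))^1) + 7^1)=-5451 / 136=-40.08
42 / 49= 6 / 7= 0.86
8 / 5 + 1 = 13 / 5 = 2.60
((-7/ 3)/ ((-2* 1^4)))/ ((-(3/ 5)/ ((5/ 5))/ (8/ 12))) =-35/ 27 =-1.30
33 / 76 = 0.43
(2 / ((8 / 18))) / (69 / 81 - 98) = -243 / 5246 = -0.05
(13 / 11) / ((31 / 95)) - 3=212 / 341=0.62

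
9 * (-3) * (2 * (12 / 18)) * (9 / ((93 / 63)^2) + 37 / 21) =-1426872 / 6727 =-212.11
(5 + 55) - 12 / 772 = 11577 / 193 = 59.98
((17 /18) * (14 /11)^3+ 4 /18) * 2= 17324 /3993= 4.34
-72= -72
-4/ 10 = -2/ 5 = -0.40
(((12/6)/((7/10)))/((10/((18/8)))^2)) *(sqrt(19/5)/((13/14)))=81 *sqrt(95)/2600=0.30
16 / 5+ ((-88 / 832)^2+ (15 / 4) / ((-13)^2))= 174861 / 54080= 3.23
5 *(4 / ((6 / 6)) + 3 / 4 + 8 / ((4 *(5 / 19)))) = 247 / 4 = 61.75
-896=-896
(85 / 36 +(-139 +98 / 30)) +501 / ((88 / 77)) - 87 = 78481 / 360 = 218.00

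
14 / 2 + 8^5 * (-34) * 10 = -11141113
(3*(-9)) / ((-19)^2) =-27 / 361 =-0.07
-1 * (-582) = 582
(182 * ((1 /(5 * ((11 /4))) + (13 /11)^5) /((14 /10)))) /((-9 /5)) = -171.76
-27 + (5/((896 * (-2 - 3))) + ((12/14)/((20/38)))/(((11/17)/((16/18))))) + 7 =-2626213/147840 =-17.76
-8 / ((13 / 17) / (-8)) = 1088 / 13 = 83.69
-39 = -39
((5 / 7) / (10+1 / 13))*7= 65 / 131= 0.50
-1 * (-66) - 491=-425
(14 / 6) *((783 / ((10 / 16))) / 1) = 14616 / 5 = 2923.20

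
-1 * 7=-7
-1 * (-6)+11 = 17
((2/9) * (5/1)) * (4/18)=0.25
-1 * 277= -277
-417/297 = -139/99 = -1.40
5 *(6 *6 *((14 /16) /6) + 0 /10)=105 /4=26.25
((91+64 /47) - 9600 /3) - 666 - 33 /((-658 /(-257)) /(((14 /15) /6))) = -5323657 /1410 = -3775.64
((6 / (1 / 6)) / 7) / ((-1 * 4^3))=-9 / 112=-0.08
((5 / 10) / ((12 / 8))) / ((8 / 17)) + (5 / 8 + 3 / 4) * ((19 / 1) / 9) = 65 / 18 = 3.61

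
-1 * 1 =-1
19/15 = 1.27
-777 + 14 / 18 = -6986 / 9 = -776.22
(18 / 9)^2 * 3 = 12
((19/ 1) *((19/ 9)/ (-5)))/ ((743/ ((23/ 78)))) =-0.00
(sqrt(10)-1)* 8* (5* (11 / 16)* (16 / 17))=55.96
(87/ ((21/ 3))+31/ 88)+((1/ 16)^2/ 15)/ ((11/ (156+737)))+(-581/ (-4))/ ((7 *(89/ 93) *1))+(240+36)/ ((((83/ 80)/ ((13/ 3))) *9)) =1065252016571/ 6552564480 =162.57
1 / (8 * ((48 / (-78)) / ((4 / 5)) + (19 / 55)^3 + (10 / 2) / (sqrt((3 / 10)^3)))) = 91951907565375 / 935070121814239976 + 350852119921875 * sqrt(30) / 467535060907119988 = 0.00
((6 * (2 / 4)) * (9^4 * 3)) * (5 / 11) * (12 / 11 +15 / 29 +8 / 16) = 397104525 / 7018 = 56583.72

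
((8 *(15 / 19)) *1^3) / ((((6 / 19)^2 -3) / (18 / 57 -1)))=520 / 349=1.49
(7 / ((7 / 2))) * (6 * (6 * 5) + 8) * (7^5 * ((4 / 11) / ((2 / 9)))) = 113749776 / 11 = 10340888.73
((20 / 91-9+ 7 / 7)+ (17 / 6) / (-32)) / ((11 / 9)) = -412449 / 64064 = -6.44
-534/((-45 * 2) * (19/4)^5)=91136/37141485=0.00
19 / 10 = 1.90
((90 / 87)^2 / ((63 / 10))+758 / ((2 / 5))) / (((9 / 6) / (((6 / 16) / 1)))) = 11156865 / 23548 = 473.79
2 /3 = 0.67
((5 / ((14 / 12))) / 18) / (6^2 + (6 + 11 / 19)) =95 / 16989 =0.01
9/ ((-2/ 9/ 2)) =-81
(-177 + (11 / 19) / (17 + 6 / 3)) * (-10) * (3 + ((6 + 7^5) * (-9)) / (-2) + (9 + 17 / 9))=435096561290 / 3249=133917070.26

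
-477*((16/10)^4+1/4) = -8113293/2500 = -3245.32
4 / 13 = 0.31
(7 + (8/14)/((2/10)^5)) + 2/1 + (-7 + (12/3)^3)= 1851.71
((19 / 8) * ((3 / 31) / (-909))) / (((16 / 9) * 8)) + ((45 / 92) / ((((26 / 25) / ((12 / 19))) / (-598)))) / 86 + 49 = 122941148183 / 2619419648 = 46.93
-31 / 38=-0.82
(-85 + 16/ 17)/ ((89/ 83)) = -118607/ 1513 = -78.39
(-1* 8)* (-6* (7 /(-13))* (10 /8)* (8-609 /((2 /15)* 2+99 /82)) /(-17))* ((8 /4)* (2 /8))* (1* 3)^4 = -254999340 /8177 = -31184.95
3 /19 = 0.16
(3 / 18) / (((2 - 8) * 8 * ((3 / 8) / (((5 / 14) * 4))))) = -5 / 378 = -0.01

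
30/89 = 0.34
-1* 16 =-16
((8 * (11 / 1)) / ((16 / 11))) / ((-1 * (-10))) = 121 / 20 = 6.05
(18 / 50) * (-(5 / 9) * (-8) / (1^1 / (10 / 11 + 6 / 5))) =928 / 275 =3.37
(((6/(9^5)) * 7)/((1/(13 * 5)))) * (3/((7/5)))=650/6561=0.10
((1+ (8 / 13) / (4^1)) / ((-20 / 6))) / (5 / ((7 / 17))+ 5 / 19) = -399 / 14300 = -0.03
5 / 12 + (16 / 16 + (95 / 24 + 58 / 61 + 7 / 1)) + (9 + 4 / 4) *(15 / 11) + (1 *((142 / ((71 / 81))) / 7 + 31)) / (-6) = 2022157 / 112728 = 17.94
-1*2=-2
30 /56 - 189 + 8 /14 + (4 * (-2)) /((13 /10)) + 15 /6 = -69723 /364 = -191.55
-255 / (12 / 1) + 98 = 76.75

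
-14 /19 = -0.74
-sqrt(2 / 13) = -sqrt(26) / 13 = -0.39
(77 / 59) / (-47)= -77 / 2773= -0.03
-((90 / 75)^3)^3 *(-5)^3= 10077696 / 15625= 644.97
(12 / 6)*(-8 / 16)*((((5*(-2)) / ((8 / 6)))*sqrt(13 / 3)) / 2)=7.81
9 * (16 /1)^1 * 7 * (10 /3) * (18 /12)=5040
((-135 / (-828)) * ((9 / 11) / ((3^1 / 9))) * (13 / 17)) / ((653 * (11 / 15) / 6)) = 0.00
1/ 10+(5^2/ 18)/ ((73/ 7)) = 766/ 3285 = 0.23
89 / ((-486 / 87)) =-2581 / 162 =-15.93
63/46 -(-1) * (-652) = -29929/46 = -650.63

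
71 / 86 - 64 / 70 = -267 / 3010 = -0.09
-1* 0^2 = 0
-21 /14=-3 /2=-1.50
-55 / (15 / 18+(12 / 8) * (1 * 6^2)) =-330 / 329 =-1.00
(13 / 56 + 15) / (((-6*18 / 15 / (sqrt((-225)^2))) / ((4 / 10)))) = -21325 / 112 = -190.40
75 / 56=1.34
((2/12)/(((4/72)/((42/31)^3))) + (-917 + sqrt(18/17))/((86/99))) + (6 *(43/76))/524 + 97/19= -26605470909239/25507530856 + 297 *sqrt(34)/1462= -1041.86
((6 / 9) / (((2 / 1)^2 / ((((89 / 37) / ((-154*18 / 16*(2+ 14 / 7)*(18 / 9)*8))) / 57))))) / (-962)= 89 / 134975865024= 0.00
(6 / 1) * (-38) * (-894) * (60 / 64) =382185 / 2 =191092.50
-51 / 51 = -1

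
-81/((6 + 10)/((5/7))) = -405/112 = -3.62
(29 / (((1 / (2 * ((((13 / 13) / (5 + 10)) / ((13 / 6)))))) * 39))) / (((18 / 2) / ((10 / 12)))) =58 / 13689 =0.00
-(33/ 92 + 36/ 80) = -93/ 115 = -0.81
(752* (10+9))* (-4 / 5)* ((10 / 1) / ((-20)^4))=-0.71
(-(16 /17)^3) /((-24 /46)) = 23552 /14739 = 1.60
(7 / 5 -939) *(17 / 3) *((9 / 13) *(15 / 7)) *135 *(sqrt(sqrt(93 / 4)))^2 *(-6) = 290491920 *sqrt(93) / 91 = 30784644.23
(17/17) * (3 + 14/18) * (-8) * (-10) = 2720/9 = 302.22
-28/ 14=-2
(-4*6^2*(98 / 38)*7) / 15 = -16464 / 95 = -173.31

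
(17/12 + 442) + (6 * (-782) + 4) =-50935/12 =-4244.58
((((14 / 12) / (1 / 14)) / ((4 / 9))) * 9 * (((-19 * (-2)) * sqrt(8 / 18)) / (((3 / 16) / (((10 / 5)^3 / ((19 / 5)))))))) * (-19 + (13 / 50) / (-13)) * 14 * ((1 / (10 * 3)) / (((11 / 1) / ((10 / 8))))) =-5219088 / 55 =-94892.51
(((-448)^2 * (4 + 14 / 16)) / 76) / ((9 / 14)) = 1141504 / 57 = 20026.39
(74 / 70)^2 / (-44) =-1369 / 53900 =-0.03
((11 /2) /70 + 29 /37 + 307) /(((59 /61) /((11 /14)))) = 1070061817 /4278680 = 250.09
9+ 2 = 11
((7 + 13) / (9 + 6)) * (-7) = -28 / 3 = -9.33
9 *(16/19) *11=1584/19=83.37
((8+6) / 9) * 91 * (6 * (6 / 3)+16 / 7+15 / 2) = 27755 / 9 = 3083.89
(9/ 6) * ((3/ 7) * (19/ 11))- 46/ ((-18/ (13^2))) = 600137/ 1386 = 433.00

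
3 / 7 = 0.43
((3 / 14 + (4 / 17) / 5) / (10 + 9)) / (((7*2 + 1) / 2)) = 311 / 169575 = 0.00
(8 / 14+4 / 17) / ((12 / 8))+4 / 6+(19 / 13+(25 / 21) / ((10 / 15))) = 5903 / 1326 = 4.45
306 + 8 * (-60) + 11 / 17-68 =-4103 / 17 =-241.35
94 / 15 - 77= -1061 / 15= -70.73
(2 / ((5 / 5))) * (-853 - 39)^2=1591328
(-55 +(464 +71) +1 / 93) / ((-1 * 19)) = -44641 / 1767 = -25.26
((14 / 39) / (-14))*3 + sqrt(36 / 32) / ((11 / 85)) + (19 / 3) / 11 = 214 / 429 + 255*sqrt(2) / 44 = 8.69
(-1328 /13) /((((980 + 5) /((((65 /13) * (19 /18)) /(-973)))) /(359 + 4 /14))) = 31729240 /156986739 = 0.20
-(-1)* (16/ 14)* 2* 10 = 22.86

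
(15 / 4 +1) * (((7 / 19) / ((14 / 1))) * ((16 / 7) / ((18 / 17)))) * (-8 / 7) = -136 / 441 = -0.31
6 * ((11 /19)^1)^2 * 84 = 60984 /361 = 168.93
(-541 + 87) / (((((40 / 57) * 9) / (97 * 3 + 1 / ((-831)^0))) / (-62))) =19520638 / 15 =1301375.87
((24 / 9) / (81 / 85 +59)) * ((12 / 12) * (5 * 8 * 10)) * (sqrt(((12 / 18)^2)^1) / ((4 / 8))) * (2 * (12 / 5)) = 217600 / 1911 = 113.87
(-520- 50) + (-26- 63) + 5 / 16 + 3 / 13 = -136959 / 208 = -658.46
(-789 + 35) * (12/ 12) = -754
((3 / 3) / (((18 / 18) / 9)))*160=1440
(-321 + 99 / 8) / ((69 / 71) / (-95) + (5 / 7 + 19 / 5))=-116573835 / 1701272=-68.52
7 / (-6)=-7 / 6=-1.17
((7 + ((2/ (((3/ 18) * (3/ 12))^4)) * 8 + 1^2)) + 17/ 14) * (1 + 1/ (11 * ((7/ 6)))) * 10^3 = 3084195049500/ 539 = 5722068737.48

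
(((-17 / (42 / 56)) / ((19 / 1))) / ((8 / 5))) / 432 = -85 / 49248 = -0.00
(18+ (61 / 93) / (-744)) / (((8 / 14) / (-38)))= -165637535 / 138384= -1196.94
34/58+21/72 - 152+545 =274139/696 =393.88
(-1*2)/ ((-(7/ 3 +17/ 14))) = 84/ 149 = 0.56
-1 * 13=-13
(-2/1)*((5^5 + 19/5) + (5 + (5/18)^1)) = -282067/45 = -6268.16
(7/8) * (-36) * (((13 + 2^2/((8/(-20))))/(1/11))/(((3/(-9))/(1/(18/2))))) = 693/2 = 346.50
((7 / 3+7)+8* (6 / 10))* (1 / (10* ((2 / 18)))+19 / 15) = 1378 / 45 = 30.62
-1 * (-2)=2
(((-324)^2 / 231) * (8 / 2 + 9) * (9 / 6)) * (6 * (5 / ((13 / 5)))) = 102249.35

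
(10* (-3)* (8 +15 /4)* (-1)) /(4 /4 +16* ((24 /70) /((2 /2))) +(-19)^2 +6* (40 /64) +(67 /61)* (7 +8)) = 3010350 /3311053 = 0.91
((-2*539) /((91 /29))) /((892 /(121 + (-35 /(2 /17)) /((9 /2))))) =-42427 /2007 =-21.14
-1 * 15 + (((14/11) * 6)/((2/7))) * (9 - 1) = 2187/11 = 198.82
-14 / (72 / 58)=-203 / 18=-11.28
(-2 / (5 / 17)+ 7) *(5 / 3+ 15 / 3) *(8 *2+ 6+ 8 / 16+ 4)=106 / 3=35.33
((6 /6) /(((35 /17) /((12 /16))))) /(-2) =-51 /280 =-0.18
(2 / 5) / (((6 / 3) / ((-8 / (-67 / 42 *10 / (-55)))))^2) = 1707552 / 22445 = 76.08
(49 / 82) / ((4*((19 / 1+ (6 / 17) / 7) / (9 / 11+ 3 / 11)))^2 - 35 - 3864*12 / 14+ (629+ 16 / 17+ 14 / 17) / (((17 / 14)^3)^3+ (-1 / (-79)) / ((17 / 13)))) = 332092732457095726221 / 912507753752098398775420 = 0.00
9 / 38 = 0.24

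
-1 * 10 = -10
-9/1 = -9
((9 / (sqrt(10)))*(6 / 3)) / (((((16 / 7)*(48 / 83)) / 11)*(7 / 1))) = 2739*sqrt(10) / 1280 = 6.77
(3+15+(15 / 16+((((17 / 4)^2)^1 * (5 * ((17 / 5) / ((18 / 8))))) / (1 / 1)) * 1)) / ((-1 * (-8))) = 22379 / 1152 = 19.43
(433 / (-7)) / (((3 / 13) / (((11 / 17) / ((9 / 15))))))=-309595 / 1071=-289.07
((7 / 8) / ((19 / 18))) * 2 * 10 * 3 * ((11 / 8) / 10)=2079 / 304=6.84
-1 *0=0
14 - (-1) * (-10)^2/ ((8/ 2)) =39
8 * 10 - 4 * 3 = 68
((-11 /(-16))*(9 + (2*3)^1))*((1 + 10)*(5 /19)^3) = 2.07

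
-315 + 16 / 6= -937 / 3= -312.33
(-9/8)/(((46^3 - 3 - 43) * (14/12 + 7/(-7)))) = -3/43240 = -0.00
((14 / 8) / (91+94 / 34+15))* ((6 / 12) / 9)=119 / 133128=0.00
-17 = -17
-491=-491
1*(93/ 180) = 31/ 60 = 0.52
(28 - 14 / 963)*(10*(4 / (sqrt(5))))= 215600*sqrt(5) / 963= 500.62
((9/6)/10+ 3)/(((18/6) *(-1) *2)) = -21/40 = -0.52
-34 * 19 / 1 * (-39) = 25194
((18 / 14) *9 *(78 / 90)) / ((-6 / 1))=-117 / 70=-1.67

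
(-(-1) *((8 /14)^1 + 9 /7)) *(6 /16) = 39 /56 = 0.70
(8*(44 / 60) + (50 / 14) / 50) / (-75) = -1247 / 15750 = -0.08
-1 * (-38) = 38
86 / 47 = 1.83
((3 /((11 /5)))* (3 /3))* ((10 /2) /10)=15 /22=0.68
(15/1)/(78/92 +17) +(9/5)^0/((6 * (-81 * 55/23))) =18424817/21945330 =0.84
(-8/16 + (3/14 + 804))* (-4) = -22504/7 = -3214.86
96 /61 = 1.57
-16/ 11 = -1.45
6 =6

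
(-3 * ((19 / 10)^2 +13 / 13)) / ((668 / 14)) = -9681 / 33400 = -0.29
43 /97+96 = 9355 /97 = 96.44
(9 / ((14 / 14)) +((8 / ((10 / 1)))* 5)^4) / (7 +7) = 265 / 14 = 18.93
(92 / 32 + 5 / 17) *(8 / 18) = 431 / 306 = 1.41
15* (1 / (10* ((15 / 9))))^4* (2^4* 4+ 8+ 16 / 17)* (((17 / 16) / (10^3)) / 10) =7533 / 5000000000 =0.00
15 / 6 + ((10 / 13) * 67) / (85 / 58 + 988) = 3808005 / 1492114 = 2.55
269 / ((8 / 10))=1345 / 4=336.25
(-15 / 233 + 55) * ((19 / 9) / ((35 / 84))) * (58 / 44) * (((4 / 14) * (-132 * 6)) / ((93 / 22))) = -19640.32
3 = 3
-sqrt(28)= -2* sqrt(7)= -5.29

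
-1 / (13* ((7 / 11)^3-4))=1331 / 64753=0.02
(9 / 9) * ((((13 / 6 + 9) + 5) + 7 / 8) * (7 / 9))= 13.25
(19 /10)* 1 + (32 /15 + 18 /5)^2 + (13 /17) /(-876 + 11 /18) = 4191240943 /120541050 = 34.77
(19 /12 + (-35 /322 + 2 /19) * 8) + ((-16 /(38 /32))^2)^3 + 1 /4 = 38843558510399293 /6492331578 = 5982990.55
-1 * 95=-95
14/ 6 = 7/ 3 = 2.33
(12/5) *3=36/5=7.20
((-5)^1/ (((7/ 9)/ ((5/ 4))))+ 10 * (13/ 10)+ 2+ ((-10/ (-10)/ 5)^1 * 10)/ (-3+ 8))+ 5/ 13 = 14103/ 1820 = 7.75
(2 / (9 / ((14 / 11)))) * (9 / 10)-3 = -151 / 55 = -2.75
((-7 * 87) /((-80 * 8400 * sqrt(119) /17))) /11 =29 * sqrt(119) /2464000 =0.00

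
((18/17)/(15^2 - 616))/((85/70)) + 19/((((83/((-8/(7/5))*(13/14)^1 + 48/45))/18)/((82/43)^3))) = -22132295114930508/182693940710155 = -121.14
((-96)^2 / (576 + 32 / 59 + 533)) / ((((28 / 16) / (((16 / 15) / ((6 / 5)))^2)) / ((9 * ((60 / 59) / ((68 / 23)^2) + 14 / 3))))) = 64137527296 / 397294947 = 161.44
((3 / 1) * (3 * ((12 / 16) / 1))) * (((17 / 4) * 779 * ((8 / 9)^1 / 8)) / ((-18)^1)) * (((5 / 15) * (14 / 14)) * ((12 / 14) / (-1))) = 13243 / 336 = 39.41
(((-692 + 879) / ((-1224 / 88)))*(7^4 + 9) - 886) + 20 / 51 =-5092868 / 153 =-33286.72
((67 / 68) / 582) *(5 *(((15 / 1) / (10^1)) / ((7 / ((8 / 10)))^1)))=67 / 46172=0.00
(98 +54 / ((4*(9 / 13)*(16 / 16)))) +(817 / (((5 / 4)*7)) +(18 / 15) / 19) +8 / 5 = 212.53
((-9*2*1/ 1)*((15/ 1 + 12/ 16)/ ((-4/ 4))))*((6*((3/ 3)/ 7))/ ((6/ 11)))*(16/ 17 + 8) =67716/ 17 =3983.29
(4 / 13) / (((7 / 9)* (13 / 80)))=2880 / 1183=2.43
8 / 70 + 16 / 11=604 / 385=1.57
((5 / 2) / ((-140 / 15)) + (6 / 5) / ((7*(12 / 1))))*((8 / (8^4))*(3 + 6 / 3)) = -71 / 28672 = -0.00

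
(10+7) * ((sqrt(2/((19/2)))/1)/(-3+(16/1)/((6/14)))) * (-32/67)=-3264 * sqrt(19)/131119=-0.11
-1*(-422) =422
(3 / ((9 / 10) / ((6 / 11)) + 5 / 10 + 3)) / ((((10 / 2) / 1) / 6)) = 72 / 103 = 0.70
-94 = -94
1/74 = 0.01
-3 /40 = -0.08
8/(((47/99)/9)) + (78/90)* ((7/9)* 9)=111197/705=157.73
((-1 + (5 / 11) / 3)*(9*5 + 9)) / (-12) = 42 / 11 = 3.82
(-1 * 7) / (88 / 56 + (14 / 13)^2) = -8281 / 3231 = -2.56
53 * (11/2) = 583/2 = 291.50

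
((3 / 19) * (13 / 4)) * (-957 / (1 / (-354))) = 6606171 / 38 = 173846.61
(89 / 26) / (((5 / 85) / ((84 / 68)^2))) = 39249 / 442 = 88.80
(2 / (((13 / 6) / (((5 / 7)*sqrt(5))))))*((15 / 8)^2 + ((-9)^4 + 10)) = 6311535*sqrt(5) / 1456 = 9693.01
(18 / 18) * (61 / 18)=3.39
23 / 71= 0.32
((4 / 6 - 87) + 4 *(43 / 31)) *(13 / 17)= -97669 / 1581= -61.78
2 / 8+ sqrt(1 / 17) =sqrt(17) / 17+ 1 / 4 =0.49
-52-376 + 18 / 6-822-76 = -1323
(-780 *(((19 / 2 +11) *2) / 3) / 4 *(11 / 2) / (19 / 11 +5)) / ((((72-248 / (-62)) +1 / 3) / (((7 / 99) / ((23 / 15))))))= -1.32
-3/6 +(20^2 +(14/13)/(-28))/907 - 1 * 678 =-7994994/11791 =-678.06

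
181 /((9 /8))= 1448 /9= 160.89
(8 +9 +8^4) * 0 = 0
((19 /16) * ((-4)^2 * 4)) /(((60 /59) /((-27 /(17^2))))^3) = -2844704529 /48275138000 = -0.06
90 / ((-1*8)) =-45 / 4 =-11.25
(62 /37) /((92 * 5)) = 31 /8510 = 0.00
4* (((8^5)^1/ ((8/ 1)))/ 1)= 16384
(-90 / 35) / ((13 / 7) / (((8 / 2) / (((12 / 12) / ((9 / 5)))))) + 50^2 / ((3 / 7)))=-648 / 1470065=-0.00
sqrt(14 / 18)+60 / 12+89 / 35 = sqrt(7) / 3+264 / 35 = 8.42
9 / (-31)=-9 / 31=-0.29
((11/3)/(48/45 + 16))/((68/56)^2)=2695/18496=0.15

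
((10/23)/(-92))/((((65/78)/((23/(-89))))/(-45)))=-135/2047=-0.07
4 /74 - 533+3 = -19608 /37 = -529.95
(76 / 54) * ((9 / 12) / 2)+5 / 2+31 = 1225 / 36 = 34.03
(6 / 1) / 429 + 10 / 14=729 / 1001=0.73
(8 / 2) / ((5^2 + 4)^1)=4 / 29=0.14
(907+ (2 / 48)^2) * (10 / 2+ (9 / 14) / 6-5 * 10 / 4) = -12015959 / 1792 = -6705.33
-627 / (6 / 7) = -1463 / 2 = -731.50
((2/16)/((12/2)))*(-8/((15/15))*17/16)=-17/96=-0.18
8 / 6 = 4 / 3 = 1.33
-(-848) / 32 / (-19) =-53 / 38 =-1.39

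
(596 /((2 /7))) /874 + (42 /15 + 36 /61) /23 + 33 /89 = 34459134 /11862365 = 2.90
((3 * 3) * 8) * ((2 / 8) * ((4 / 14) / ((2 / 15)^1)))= 270 / 7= 38.57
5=5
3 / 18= 1 / 6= 0.17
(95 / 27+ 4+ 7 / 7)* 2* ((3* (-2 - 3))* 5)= -11500 / 9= -1277.78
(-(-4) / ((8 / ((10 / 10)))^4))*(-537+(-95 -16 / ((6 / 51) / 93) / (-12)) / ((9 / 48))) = 13733 / 3072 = 4.47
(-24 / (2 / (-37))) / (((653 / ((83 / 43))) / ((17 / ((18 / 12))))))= 417656 / 28079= 14.87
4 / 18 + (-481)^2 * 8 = 16657994 / 9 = 1850888.22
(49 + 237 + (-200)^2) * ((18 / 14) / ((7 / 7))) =362574 / 7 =51796.29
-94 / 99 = -0.95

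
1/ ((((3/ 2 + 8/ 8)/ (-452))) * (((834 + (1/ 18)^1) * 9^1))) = -1808/ 75065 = -0.02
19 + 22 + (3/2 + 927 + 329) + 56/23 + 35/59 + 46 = 3657191/2714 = 1347.53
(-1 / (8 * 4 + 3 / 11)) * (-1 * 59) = 649 / 355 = 1.83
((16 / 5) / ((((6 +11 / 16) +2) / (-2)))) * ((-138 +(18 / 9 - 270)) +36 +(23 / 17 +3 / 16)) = 3207072 / 11815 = 271.44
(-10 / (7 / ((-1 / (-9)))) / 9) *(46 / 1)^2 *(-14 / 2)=21160 / 81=261.23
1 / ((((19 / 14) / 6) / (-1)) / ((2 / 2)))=-84 / 19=-4.42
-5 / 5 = -1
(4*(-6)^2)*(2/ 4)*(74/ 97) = 54.93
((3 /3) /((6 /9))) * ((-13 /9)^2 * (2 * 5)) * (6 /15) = 338 /27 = 12.52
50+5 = 55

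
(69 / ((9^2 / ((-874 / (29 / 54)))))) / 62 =-20102 / 899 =-22.36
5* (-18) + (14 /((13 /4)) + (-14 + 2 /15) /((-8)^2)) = -67009 /780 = -85.91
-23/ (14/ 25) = -575/ 14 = -41.07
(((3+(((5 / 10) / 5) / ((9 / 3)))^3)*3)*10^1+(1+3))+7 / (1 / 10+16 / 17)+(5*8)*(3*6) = 43580459 / 53100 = 820.72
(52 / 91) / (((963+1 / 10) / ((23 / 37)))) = 920 / 2494429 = 0.00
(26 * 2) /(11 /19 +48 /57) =988 /27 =36.59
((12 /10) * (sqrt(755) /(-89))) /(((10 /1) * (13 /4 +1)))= -12 * sqrt(755) /37825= -0.01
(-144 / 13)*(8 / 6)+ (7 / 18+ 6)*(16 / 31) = -41608 / 3627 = -11.47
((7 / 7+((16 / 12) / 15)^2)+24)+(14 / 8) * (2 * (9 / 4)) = 532703 / 16200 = 32.88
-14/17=-0.82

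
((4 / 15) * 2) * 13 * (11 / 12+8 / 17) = 9.62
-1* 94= -94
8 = 8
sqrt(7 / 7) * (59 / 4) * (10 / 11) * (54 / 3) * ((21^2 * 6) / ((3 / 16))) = 37467360 / 11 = 3406123.64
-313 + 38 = -275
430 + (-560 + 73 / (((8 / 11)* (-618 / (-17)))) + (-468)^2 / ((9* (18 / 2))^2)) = -12528671 / 133488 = -93.86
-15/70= -3/14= -0.21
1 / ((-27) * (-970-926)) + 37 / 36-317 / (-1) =16280479 / 51192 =318.03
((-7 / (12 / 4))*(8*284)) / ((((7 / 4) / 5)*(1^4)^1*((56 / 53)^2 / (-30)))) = 19943900 / 49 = 407018.37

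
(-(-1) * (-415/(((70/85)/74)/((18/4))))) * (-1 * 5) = 839041.07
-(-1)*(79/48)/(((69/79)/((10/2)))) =31205/3312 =9.42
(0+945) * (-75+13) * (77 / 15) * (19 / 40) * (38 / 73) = -74366.49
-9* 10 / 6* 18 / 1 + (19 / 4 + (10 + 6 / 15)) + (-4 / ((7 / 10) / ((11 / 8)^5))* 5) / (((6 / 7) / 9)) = -70832781 / 40960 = -1729.32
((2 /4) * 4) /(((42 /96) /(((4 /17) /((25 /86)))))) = 11008 /2975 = 3.70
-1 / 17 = -0.06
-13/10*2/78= -1/30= -0.03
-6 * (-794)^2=-3782616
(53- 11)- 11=31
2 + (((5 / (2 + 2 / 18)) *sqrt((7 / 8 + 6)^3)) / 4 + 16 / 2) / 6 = 5.11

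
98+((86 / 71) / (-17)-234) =-164238 / 1207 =-136.07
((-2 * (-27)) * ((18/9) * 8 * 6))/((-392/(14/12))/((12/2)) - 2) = -2592/29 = -89.38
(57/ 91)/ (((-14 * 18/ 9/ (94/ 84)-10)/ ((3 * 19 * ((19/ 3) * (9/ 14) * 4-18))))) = 916218/ 524251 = 1.75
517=517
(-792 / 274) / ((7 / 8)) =-3168 / 959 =-3.30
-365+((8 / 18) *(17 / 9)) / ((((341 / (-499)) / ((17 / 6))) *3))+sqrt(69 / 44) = -91023407 / 248589+sqrt(759) / 22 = -364.91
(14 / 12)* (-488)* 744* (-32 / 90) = 6777344 / 45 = 150607.64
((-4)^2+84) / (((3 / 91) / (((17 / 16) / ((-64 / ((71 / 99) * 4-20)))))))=2049775 / 2376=862.70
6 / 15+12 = 12.40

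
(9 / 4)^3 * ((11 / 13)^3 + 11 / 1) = 9294021 / 70304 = 132.20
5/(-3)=-5/3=-1.67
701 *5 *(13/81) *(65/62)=2961725/5022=589.75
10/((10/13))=13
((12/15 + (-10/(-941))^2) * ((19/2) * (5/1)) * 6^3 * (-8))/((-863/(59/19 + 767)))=44783494244352/764170103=58604.09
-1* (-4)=4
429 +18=447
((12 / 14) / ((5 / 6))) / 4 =9 / 35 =0.26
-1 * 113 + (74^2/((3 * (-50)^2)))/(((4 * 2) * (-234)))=-396631369/3510000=-113.00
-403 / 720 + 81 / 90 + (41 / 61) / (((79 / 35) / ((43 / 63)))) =377171 / 693936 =0.54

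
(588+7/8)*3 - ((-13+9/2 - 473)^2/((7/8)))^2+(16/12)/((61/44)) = -5036237536415213/71736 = -70205162490.45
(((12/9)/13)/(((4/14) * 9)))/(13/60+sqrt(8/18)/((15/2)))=56/429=0.13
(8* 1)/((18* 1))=4/9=0.44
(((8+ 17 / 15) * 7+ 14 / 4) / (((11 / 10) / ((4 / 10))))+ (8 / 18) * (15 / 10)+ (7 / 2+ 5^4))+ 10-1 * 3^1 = 218027 / 330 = 660.69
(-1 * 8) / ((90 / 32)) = -128 / 45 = -2.84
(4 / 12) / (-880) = -1 / 2640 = -0.00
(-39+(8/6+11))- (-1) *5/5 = -77/3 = -25.67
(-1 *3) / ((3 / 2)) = -2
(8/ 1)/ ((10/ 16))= 12.80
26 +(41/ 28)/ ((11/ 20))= 2207/ 77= 28.66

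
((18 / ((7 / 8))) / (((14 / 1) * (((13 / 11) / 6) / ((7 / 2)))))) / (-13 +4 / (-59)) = -46728 / 23387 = -2.00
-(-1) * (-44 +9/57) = -833/19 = -43.84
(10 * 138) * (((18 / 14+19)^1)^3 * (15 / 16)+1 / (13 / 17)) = 48164971830 / 4459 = 10801742.95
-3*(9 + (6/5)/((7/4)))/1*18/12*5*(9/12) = -9153/56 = -163.45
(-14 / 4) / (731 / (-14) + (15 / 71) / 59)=205261 / 3061949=0.07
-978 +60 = -918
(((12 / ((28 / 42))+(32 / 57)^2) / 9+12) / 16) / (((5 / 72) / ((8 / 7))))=1641592 / 113715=14.44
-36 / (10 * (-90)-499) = 36 / 1399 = 0.03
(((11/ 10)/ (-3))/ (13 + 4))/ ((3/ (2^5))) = -176/ 765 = -0.23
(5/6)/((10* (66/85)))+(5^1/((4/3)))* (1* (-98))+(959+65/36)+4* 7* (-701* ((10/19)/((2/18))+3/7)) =-100793.32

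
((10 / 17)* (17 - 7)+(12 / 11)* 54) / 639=12116 / 119493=0.10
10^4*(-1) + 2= -9998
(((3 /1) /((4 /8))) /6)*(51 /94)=51 /94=0.54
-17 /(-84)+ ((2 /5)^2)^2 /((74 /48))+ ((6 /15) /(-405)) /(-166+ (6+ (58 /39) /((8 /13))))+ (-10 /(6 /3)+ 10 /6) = -102958258561 /33059407500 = -3.11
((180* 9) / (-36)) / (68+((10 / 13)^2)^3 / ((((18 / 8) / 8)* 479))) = -936376811955 / 1415001404732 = -0.66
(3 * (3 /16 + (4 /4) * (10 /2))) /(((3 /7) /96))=3486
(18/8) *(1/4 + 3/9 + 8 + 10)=669/16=41.81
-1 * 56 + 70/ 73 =-4018/ 73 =-55.04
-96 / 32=-3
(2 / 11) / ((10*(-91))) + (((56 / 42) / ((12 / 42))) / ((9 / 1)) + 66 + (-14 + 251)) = 41015948 / 135135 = 303.52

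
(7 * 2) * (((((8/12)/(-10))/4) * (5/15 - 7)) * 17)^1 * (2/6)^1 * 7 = 1666/27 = 61.70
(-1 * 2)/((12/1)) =-1/6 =-0.17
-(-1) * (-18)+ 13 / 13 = -17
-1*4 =-4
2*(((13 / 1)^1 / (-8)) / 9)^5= -371293 / 967458816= -0.00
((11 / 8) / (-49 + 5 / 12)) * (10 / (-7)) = 15 / 371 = 0.04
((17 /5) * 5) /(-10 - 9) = -17 /19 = -0.89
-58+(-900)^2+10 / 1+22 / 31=25108534 / 31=809952.71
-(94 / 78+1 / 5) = -274 / 195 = -1.41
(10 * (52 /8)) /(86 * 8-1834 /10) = 325 /2523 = 0.13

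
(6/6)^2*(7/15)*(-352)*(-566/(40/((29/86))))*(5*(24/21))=4478.86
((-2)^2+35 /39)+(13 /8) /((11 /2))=8911 /1716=5.19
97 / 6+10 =157 / 6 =26.17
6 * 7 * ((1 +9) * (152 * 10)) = 638400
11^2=121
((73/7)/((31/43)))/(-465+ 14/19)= -0.03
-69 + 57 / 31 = -2082 / 31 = -67.16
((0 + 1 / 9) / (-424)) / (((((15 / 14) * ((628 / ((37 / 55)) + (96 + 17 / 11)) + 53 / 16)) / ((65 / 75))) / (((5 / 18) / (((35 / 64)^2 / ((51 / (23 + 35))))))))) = -0.00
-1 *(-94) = 94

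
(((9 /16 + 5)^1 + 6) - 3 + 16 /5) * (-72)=-8469 /10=-846.90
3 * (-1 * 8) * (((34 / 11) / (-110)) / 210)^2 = -578 / 1345141875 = -0.00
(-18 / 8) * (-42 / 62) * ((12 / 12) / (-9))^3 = -7 / 3348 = -0.00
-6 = -6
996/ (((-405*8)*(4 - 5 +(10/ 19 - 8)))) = 1577/ 43470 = 0.04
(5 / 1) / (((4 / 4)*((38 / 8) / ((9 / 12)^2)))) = 45 / 76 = 0.59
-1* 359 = -359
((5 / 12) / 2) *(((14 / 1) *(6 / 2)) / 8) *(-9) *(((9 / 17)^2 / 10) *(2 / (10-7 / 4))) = -1701 / 25432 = -0.07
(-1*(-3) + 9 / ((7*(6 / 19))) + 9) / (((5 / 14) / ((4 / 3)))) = 60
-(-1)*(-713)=-713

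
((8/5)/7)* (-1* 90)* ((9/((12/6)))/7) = -648/49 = -13.22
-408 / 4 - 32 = -134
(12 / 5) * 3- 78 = -354 / 5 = -70.80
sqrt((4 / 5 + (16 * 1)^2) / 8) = sqrt(3210) / 10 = 5.67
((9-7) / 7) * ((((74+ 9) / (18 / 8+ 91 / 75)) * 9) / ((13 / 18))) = 8067600 / 94549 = 85.33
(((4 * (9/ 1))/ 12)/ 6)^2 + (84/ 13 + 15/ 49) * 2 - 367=-899991/ 2548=-353.21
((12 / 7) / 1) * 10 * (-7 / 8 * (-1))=15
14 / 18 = 7 / 9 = 0.78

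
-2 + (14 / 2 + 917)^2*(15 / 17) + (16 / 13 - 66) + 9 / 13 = 166471717 / 221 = 753265.69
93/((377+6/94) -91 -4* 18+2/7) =10199/23507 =0.43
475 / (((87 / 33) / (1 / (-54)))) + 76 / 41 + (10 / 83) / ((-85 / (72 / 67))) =-9010018897 / 6069842622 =-1.48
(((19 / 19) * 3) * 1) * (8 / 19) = 24 / 19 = 1.26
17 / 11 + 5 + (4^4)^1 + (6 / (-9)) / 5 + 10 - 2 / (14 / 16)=311996 / 1155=270.13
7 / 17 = 0.41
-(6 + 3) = -9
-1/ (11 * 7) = -1/ 77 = -0.01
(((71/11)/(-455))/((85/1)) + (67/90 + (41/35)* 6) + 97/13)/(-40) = -116659607/306306000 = -0.38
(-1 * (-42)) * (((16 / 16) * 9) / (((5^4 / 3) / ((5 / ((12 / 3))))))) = 567 / 250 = 2.27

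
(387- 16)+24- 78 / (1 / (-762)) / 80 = 22759 / 20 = 1137.95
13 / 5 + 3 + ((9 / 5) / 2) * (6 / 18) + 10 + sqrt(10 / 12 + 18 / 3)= sqrt(246) / 6 + 159 / 10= 18.51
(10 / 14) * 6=30 / 7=4.29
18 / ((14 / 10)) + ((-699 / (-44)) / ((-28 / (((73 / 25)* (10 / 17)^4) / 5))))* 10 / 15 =82515700 / 6431117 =12.83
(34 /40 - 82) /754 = -0.11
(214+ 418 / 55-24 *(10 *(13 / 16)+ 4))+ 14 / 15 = -1027 / 15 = -68.47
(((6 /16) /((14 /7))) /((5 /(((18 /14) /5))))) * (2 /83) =27 /116200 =0.00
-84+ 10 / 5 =-82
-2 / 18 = -1 / 9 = -0.11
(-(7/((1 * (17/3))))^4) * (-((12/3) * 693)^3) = 49597658187.36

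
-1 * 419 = -419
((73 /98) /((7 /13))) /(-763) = -949 /523418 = -0.00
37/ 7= 5.29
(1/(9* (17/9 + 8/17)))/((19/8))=0.02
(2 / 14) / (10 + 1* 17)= 1 / 189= 0.01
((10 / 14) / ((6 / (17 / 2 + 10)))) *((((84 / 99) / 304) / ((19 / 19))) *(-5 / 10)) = -185 / 60192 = -0.00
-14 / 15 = -0.93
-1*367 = -367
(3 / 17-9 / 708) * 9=5913 / 4012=1.47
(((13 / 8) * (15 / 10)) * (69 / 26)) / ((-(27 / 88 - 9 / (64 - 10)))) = -6831 / 148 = -46.16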